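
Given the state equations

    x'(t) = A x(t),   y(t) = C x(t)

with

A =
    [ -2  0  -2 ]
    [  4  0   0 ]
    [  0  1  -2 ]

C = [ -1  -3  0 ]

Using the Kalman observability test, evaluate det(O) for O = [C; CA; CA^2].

CA = [[-10, 0, 2]]
CA^2 = [[20, 2, 16]]
Observability matrix O = [C; CA; CA^2] = [[-1, -3, 0], [-10, 0, 2], [20, 2, 16]]
Expanding along the first row, det(O) = (-1)·(0·16 - 2·2) - (-3)·((-10)·16 - 2·20) + 0·((-10)·2 - 0·20) = (-1)·(-4) - (-3)·(-200) + 0·(-20) = -596
Since det(O) ≠ 0, rank(O) = 3 and the system is completely observable.

-596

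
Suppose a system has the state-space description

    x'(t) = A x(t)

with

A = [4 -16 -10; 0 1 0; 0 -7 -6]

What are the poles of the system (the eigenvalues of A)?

det(sI - A) = s^3 - (tr A)s^2 + (M11 + M22 + M33)s - det A, where Mii is the 2×2 principal minor of A obtained by deleting row i and column i.
tr A = 4 + 1 + (-6) = -1; M11 = 1·(-6) - 0·(-7) = -6 - 0 = -6; M22 = 4·(-6) - (-10)·0 = -24 - 0 = -24; M33 = 4·1 - (-16)·0 = 4 - 0 = 4; sum of minors = -26.
det A = 4·(1·(-6) - 0·(-7)) - (-16)·(0·(-6) - 0·0) + (-10)·(0·(-7) - 1·0) = 4·(-6) - (-16)·0 + (-10)·0 = -24.
So p(s) = det(sI - A) = s^3 + s^2 - 26s + 24.
Rational-root test: any integer root divides 24. Testing small divisors, s = 1 works: p(1) = 1 + 1 + (-26) + 24 = 0, so (s - 1) is a factor.
Dividing, p(s) = (s - 1)(s^2 + 2s - 24).
Factor s^2 + 2s - 24: two numbers with sum -2 and product -24 are 4 and -6, so s^2 + 2s - 24 = (s - 4)(s + 6).
Hence p(s) = (s - 4) (s - 1) (s + 6), with roots -6, 1, 4.
At least one eigenvalue has non-negative real part, so the system is not asymptotically stable.

-6, 1, 4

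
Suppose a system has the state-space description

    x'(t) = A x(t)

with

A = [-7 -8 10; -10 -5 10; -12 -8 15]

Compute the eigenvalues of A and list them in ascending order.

det(sI - A) = s^3 - (tr A)s^2 + (M11 + M22 + M33)s - det A, where Mii is the 2×2 principal minor of A obtained by deleting row i and column i.
tr A = (-7) + (-5) + 15 = 3; M11 = (-5)·15 - 10·(-8) = -75 - (-80) = 5; M22 = (-7)·15 - 10·(-12) = -105 - (-120) = 15; M33 = (-7)·(-5) - (-8)·(-10) = 35 - 80 = -45; sum of minors = -25.
det A = (-7)·((-5)·15 - 10·(-8)) - (-8)·((-10)·15 - 10·(-12)) + 10·((-10)·(-8) - (-5)·(-12)) = (-7)·5 - (-8)·(-30) + 10·20 = -75.
So p(s) = det(sI - A) = s^3 - 3s^2 - 25s + 75.
Rational-root test: any integer root divides 75. Testing small divisors, s = 3 works: p(3) = 27 + (-27) + (-75) + 75 = 0, so (s - 3) is a factor.
Dividing, p(s) = (s - 3)(s^2 - 25).
Factor s^2 - 25: two numbers with sum 0 and product -25 are 5 and -5, so s^2 - 25 = (s - 5)(s + 5).
Hence p(s) = (s - 5) (s - 3) (s + 5), with roots -5, 3, 5.
At least one eigenvalue has non-negative real part, so the system is not asymptotically stable.

-5, 3, 5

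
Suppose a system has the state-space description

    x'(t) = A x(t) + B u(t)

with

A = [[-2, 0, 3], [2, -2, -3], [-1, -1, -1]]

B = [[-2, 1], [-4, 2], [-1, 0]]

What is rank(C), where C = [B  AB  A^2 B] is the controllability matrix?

AB = [[1, -2], [7, -2], [7, -3]]
A^2B = [[19, -5], [-33, 9], [-15, 7]]
Controllability matrix C = [B  AB  A^2B] = [[-2, 1, 1, -2, 19, -5], [-4, 2, 7, -2, -33, 9], [-1, 0, 7, -3, -15, 7]]
Take the 3×3 submatrix of C formed by columns 1, 2, 3: [[-2, 1, 1], [-4, 2, 7], [-1, 0, 7]]. Its determinant is (-2)·(2·7 - 7·0) - 1·((-4)·7 - 7·(-1)) + 1·((-4)·0 - 2·(-1)) = (-2)·14 - 1·(-21) + 1·2 = -5 ≠ 0.
So rank(C) ≥ 3; since C has 3 rows, rank(C) = 3.
rank(C) = 3 = n, so the pair (A, B) is completely controllable.

3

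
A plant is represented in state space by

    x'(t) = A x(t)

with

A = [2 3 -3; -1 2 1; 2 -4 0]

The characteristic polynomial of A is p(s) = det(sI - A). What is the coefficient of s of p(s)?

Expand det(sI - A) for the 3×3 matrix.
p(s) = s^3 - 4s^2 + 17s - 14.
(Check: constant term = det(-A) = (-1)^3 det A = -14; coefficient of s^2 = -tr A = -4.)
The coefficient of s is 17.

17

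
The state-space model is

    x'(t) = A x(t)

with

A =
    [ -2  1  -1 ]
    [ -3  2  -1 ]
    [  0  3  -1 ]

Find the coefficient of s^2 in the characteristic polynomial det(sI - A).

Expand det(sI - A) for the 3×3 matrix.
p(s) = s^3 + s^2 + 2s - 4.
(Check: constant term = det(-A) = (-1)^3 det A = -4; coefficient of s^2 = -tr A = 1.)
The coefficient of s^2 is 1.

1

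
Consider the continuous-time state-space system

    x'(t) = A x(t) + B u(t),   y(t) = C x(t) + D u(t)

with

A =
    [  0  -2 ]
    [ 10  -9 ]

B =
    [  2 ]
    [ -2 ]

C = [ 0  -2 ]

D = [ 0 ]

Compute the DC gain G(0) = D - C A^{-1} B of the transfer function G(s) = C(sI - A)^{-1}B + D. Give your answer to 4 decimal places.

G(0) = C(-A)^{-1}B + D = -C A^{-1} B + D.
det A = 20, so A^{-1} = (1/20)·adj(A) = [[-9/20, 1/10], [-1/2, 0]]
A^{-1} B = [-11/10, -1]^T
C A^{-1} B = 2
G(0) = D - C A^{-1} B = 0 - (2) = -2

-2.0000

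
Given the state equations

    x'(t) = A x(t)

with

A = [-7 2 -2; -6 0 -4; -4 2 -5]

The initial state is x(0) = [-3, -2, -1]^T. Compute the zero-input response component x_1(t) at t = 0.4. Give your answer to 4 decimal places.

det(sI - A) = s^3 - (tr A)s^2 + (M11 + M22 + M33)s - det A, where Mii is the 2×2 principal minor of A obtained by deleting row i and column i.
tr A = (-7) + 0 + (-5) = -12; M11 = 0·(-5) - (-4)·2 = 0 - (-8) = 8; M22 = (-7)·(-5) - (-2)·(-4) = 35 - 8 = 27; M33 = (-7)·0 - 2·(-6) = 0 - (-12) = 12; sum of minors = 47.
det A = (-7)·(0·(-5) - (-4)·2) - 2·((-6)·(-5) - (-4)·(-4)) + (-2)·((-6)·2 - 0·(-4)) = (-7)·8 - 2·14 + (-2)·(-12) = -60.
So p(s) = det(sI - A) = s^3 + 12s^2 + 47s + 60.
Rational-root test: any integer root divides 60. Testing small divisors, s = -3 works: p(-3) = -27 + 108 + (-141) + 60 = 0, so (s + 3) is a factor.
Dividing, p(s) = (s + 3)(s^2 + 9s + 20).
Factor s^2 + 9s + 20: two numbers with sum -9 and product 20 are -4 and -5, so s^2 + 9s + 20 = (s + 4)(s + 5).
Hence p(s) = (s + 3) (s + 4) (s + 5), with roots -5, -4, -3.
The eigenvalues -5, -4, -3 are distinct and real, so A is diagonalisable and x(t) = e^{At} x(0) = V diag(e^{λ_i t}) V^{-1} x(0), where the columns of V are the eigenvectors.
λ = -5: A - (-5)I = [[-2, 2, -2], [-6, 5, -4], [-4, 2, 0]]. v must be orthogonal to every row; (row 1) × (row 2) = [2, 4, 2], so take v_1 = [1, 2, 1]^T.
λ = -4: A - (-4)I = [[-3, 2, -2], [-6, 4, -4], [-4, 2, -1]]. v must be orthogonal to every row; (row 1) × (row 3) = [2, 5, 2], so take v_2 = [2, 5, 2]^T.
λ = -3: A - (-3)I = [[-4, 2, -2], [-6, 3, -4], [-4, 2, -2]]. v must be orthogonal to every row; (row 1) × (row 2) = [-2, -4, 0], so take v_3 = [1, 2, 0]^T.
V = [v_1 v_2 v_3] = [[1, 2, 1], [2, 5, 2], [1, 2, 0]] has det V = -1, so V^{-1} = adj(V)/det V = [[4, -2, 1], [-2, 1, 0], [1, 0, -1]].
Modal coordinates z(0) = V^{-1} x(0): 4·(-3) + (-2)·(-2) + 1·(-1) = -9; (-2)·(-3) + 1·(-2) + 0·(-1) = 4; 1·(-3) + 0·(-2) + (-1)·(-1) = -2; so z(0) = [-9, 4, -2]^T.
x_1(t) = Σ_i (v_i)_1 · z_i(0) · e^{λ_i t} (row 1 of V times the modal terms).
x_1(0.4) = 1·(-9)·e^{-5·0.4} + 2·4·e^{-4·0.4} + 1·(-2)·e^{-3·0.4} = (-9)·0.135335 + 8·0.201897 + (-2)·0.301194 = -0.2052.

-0.2052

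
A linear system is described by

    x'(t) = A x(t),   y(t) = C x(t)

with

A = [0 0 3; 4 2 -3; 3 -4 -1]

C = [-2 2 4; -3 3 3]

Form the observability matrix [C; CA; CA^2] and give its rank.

3

CA = [[20, -12, -16], [21, -6, -21]]
CA^2 = [[-96, 40, 112], [-87, 72, 102]]
Observability matrix O = [C; CA; CA^2] = [[-2, 2, 4], [-3, 3, 3], [20, -12, -16], [21, -6, -21], [-96, 40, 112], [-87, 72, 102]]
Take the 3×3 submatrix of O formed by rows 1, 2, 3: [[-2, 2, 4], [-3, 3, 3], [20, -12, -16]]. Its determinant is (-2)·(3·(-16) - 3·(-12)) - 2·((-3)·(-16) - 3·20) + 4·((-3)·(-12) - 3·20) = (-2)·(-12) - 2·(-12) + 4·(-24) = -48 ≠ 0.
So rank(O) ≥ 3; since O has 3 columns, rank(O) = 3.
rank(O) = 3 = n, so the pair (A, C) is completely observable.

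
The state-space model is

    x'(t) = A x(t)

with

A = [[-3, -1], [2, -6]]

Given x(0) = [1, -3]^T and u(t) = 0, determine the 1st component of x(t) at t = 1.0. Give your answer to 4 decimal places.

0.0646

det(sI - A) = s^2 - (tr A)s + det A, with tr A = (-3) + (-6) = -9 and det A = (-3)·(-6) - (-1)·2 = 18 - (-2) = 20.
So p(s) = det(sI - A) = s^2 + 9s + 20.
Factor s^2 + 9s + 20: two numbers with sum -9 and product 20 are -4 and -5, so s^2 + 9s + 20 = (s + 4)(s + 5).
Hence p(s) = (s + 4) (s + 5), with roots -5, -4.
The eigenvalues -5, -4 are distinct and real, so A is diagonalisable and x(t) = e^{At} x(0) = V diag(e^{λ_i t}) V^{-1} x(0), where the columns of V are the eigenvectors.
λ = -5: A - (-5)I = [[2, -1], [2, -1]]. Row 1 gives 2·v1 + (-1)·v2 = 0, so take v_1 = [1, 2]^T.
λ = -4: A - (-4)I = [[1, -1], [2, -2]]. Row 1 gives 1·v1 + (-1)·v2 = 0, so take v_2 = [1, 1]^T.
V = [v_1 v_2] = [[1, 1], [2, 1]] has det V = -1, so V^{-1} = adj(V)/det V = [[-1, 1], [2, -1]].
Modal coordinates z(0) = V^{-1} x(0): (-1)·1 + 1·(-3) = -4; 2·1 + (-1)·(-3) = 5; so z(0) = [-4, 5]^T.
x_1(t) = Σ_i (v_i)_1 · z_i(0) · e^{λ_i t} (row 1 of V times the modal terms).
x_1(1.0) = 1·(-4)·e^{-5·1.0} + 1·5·e^{-4·1.0} = (-4)·0.006738 + 5·0.018316 = 0.0646.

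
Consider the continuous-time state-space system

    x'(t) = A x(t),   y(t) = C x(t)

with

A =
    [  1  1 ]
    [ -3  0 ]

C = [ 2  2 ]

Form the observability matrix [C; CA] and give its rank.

2

CA = [[-4, 2]]
Observability matrix O = [C; CA] = [[2, 2], [-4, 2]]
det(O) = 2·2 - 2·(-4) = 4 - (-8) = 12 ≠ 0, so rank(O) = 2.
rank(O) = 2 = n, so the pair (A, C) is completely observable.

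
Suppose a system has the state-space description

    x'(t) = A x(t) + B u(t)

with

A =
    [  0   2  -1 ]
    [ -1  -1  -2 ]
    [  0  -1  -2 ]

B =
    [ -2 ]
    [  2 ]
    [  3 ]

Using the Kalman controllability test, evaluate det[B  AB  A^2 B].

-61

AB = [[1], [-6], [-8]]
A^2B = [[-4], [21], [22]]
Controllability matrix C = [B  AB  A^2B] = [[-2, 1, -4], [2, -6, 21], [3, -8, 22]]
Expanding along the first row, det(C) = (-2)·((-6)·22 - 21·(-8)) - 1·(2·22 - 21·3) + (-4)·(2·(-8) - (-6)·3) = (-2)·36 - 1·(-19) + (-4)·2 = -61
Since det(C) ≠ 0, rank(C) = 3 and the system is completely controllable.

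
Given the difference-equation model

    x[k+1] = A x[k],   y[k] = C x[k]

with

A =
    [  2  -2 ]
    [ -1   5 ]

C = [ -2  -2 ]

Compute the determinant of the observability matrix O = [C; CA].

CA = [[-2, -6]]
Observability matrix O = [C; CA] = [[-2, -2], [-2, -6]]
det(O) = (-2)·(-6) - (-2)·(-2) = 12 - 4 = 8
Since det(O) ≠ 0, rank(O) = 2 and the system is completely observable.

8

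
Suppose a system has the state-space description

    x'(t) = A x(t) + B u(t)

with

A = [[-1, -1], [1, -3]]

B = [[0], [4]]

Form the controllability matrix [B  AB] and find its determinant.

16

AB = [[-4], [-12]]
Controllability matrix C = [B  AB] = [[0, -4], [4, -12]]
det(C) = 0·(-12) - (-4)·4 = 0 - (-16) = 16
Since det(C) ≠ 0, rank(C) = 2 and the system is completely controllable.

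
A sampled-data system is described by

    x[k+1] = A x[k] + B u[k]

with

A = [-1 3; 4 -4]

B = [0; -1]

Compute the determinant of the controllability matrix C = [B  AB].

-3

AB = [[-3], [4]]
Controllability matrix C = [B  AB] = [[0, -3], [-1, 4]]
det(C) = 0·4 - (-3)·(-1) = 0 - 3 = -3
Since det(C) ≠ 0, rank(C) = 2 and the system is completely controllable.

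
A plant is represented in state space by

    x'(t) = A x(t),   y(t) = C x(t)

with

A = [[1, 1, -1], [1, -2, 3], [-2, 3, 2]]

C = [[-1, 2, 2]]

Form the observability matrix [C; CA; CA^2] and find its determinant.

-200

CA = [[-3, 1, 11]]
CA^2 = [[-24, 28, 28]]
Observability matrix O = [C; CA; CA^2] = [[-1, 2, 2], [-3, 1, 11], [-24, 28, 28]]
Expanding along the first row, det(O) = (-1)·(1·28 - 11·28) - 2·((-3)·28 - 11·(-24)) + 2·((-3)·28 - 1·(-24)) = (-1)·(-280) - 2·180 + 2·(-60) = -200
Since det(O) ≠ 0, rank(O) = 3 and the system is completely observable.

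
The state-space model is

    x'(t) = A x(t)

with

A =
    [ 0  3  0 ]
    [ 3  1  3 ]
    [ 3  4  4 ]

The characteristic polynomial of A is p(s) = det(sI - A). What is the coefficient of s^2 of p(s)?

-5

Expand det(sI - A) for the 3×3 matrix.
p(s) = s^3 - 5s^2 - 17s + 9.
(Check: constant term = det(-A) = (-1)^3 det A = 9; coefficient of s^2 = -tr A = -5.)
The coefficient of s^2 is -5.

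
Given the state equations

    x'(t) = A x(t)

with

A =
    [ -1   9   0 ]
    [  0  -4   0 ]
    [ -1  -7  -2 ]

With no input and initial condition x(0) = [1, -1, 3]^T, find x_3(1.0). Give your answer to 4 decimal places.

1.1051

det(sI - A) = s^3 - (tr A)s^2 + (M11 + M22 + M33)s - det A, where Mii is the 2×2 principal minor of A obtained by deleting row i and column i.
tr A = (-1) + (-4) + (-2) = -7; M11 = (-4)·(-2) - 0·(-7) = 8 - 0 = 8; M22 = (-1)·(-2) - 0·(-1) = 2 - 0 = 2; M33 = (-1)·(-4) - 9·0 = 4 - 0 = 4; sum of minors = 14.
det A = (-1)·((-4)·(-2) - 0·(-7)) - 9·(0·(-2) - 0·(-1)) + 0·(0·(-7) - (-4)·(-1)) = (-1)·8 - 9·0 + 0·(-4) = -8.
So p(s) = det(sI - A) = s^3 + 7s^2 + 14s + 8.
Rational-root test: any integer root divides 8. Testing small divisors, s = -1 works: p(-1) = -1 + 7 + (-14) + 8 = 0, so (s + 1) is a factor.
Dividing, p(s) = (s + 1)(s^2 + 6s + 8).
Factor s^2 + 6s + 8: two numbers with sum -6 and product 8 are -2 and -4, so s^2 + 6s + 8 = (s + 2)(s + 4).
Hence p(s) = (s + 1) (s + 2) (s + 4), with roots -4, -2, -1.
The eigenvalues -4, -2, -1 are distinct and real, so A is diagonalisable and x(t) = e^{At} x(0) = V diag(e^{λ_i t}) V^{-1} x(0), where the columns of V are the eigenvectors.
λ = -4: A - (-4)I = [[3, 9, 0], [0, 0, 0], [-1, -7, 2]]. v must be orthogonal to every row; (row 1) × (row 3) = [18, -6, -12], so take v_1 = [-3, 1, 2]^T.
λ = -2: A - (-2)I = [[1, 9, 0], [0, -2, 0], [-1, -7, 0]]. v must be orthogonal to every row; (row 1) × (row 2) = [0, 0, -2], so take v_2 = [0, 0, 1]^T.
λ = -1: A - (-1)I = [[0, 9, 0], [0, -3, 0], [-1, -7, -1]]. v must be orthogonal to every row; (row 1) × (row 3) = [-9, 0, 9], so take v_3 = [-1, 0, 1]^T.
V = [v_1 v_2 v_3] = [[-3, 0, -1], [1, 0, 0], [2, 1, 1]] has det V = -1, so V^{-1} = adj(V)/det V = [[0, 1, 0], [1, 1, 1], [-1, -3, 0]].
Modal coordinates z(0) = V^{-1} x(0): 0·1 + 1·(-1) + 0·3 = -1; 1·1 + 1·(-1) + 1·3 = 3; (-1)·1 + (-3)·(-1) + 0·3 = 2; so z(0) = [-1, 3, 2]^T.
x_3(t) = Σ_i (v_i)_3 · z_i(0) · e^{λ_i t} (row 3 of V times the modal terms).
x_3(1.0) = 2·(-1)·e^{-4·1.0} + 1·3·e^{-2·1.0} + 1·2·e^{-1·1.0} = (-2)·0.018316 + 3·0.135335 + 2·0.367879 = 1.1051.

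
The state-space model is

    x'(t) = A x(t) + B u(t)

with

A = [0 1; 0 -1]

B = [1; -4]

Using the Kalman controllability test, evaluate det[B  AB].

AB = [[-4], [4]]
Controllability matrix C = [B  AB] = [[1, -4], [-4, 4]]
det(C) = 1·4 - (-4)·(-4) = 4 - 16 = -12
Since det(C) ≠ 0, rank(C) = 2 and the system is completely controllable.

-12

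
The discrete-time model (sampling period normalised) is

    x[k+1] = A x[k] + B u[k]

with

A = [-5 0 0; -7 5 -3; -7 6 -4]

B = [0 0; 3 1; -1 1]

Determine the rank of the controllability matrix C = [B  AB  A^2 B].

2

AB = [[0, 0], [18, 2], [22, 2]]
A^2B = [[0, 0], [24, 4], [20, 4]]
Controllability matrix C = [B  AB  A^2B] = [[0, 0, 0, 0, 0, 0], [3, 1, 18, 2, 24, 4], [-1, 1, 22, 2, 20, 4]]
Row 1 of C is identically zero, so rank(C) ≤ 2.
The 2×2 minor from rows 2, 3, columns 1, 2 is 3·1 - 1·(-1) = 3 - (-1) = 4 ≠ 0, so rank(C) = 2.
rank(C) = 2 < n = 3, so the pair (A, B) is not completely controllable.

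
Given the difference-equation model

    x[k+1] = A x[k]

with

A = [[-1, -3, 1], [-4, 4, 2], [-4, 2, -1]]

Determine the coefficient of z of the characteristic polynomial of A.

Expand det(zI - A) for the 3×3 matrix.
p(z) = z^3 - 2z^2 - 19z - 52.
(Check: constant term = det(-A) = (-1)^3 det A = -52; coefficient of z^2 = -tr A = -2.)
The coefficient of z is -19.

-19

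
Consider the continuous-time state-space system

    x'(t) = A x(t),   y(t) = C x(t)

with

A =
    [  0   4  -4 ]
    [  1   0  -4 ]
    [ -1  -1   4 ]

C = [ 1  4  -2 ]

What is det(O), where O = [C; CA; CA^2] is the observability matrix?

312

CA = [[6, 6, -28]]
CA^2 = [[34, 52, -160]]
Observability matrix O = [C; CA; CA^2] = [[1, 4, -2], [6, 6, -28], [34, 52, -160]]
Expanding along the first row, det(O) = 1·(6·(-160) - (-28)·52) - 4·(6·(-160) - (-28)·34) + (-2)·(6·52 - 6·34) = 1·496 - 4·(-8) + (-2)·108 = 312
Since det(O) ≠ 0, rank(O) = 3 and the system is completely observable.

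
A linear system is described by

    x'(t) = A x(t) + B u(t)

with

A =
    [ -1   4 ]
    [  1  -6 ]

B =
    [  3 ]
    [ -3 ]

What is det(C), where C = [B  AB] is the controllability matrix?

18

AB = [[-15], [21]]
Controllability matrix C = [B  AB] = [[3, -15], [-3, 21]]
det(C) = 3·21 - (-15)·(-3) = 63 - 45 = 18
Since det(C) ≠ 0, rank(C) = 2 and the system is completely controllable.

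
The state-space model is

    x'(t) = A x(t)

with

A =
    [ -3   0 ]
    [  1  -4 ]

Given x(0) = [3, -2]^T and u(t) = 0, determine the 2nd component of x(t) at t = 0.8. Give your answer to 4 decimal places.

det(sI - A) = s^2 - (tr A)s + det A, with tr A = (-3) + (-4) = -7 and det A = (-3)·(-4) - 0·1 = 12 - 0 = 12.
So p(s) = det(sI - A) = s^2 + 7s + 12.
Factor s^2 + 7s + 12: two numbers with sum -7 and product 12 are -3 and -4, so s^2 + 7s + 12 = (s + 3)(s + 4).
Hence p(s) = (s + 3) (s + 4), with roots -4, -3.
The eigenvalues -4, -3 are distinct and real, so A is diagonalisable and x(t) = e^{At} x(0) = V diag(e^{λ_i t}) V^{-1} x(0), where the columns of V are the eigenvectors.
λ = -4: A - (-4)I = [[1, 0], [1, 0]]. Row 1 gives 1·v1 + 0·v2 = 0, so take v_1 = [0, 1]^T.
λ = -3: A - (-3)I = [[0, 0], [1, -1]]. Row 2 gives 1·v1 + (-1)·v2 = 0, so take v_2 = [1, 1]^T.
V = [v_1 v_2] = [[0, 1], [1, 1]] has det V = -1, so V^{-1} = adj(V)/det V = [[-1, 1], [1, 0]].
Modal coordinates z(0) = V^{-1} x(0): (-1)·3 + 1·(-2) = -5; 1·3 + 0·(-2) = 3; so z(0) = [-5, 3]^T.
x_2(t) = Σ_i (v_i)_2 · z_i(0) · e^{λ_i t} (row 2 of V times the modal terms).
x_2(0.8) = 1·(-5)·e^{-4·0.8} + 1·3·e^{-3·0.8} = (-5)·0.040762 + 3·0.090718 = 0.0683.

0.0683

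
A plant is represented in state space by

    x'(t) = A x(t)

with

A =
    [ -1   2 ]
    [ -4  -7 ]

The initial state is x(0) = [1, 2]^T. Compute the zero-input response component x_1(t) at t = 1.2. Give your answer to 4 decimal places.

det(sI - A) = s^2 - (tr A)s + det A, with tr A = (-1) + (-7) = -8 and det A = (-1)·(-7) - 2·(-4) = 7 - (-8) = 15.
So p(s) = det(sI - A) = s^2 + 8s + 15.
Factor s^2 + 8s + 15: two numbers with sum -8 and product 15 are -3 and -5, so s^2 + 8s + 15 = (s + 3)(s + 5).
Hence p(s) = (s + 3) (s + 5), with roots -5, -3.
The eigenvalues -5, -3 are distinct and real, so A is diagonalisable and x(t) = e^{At} x(0) = V diag(e^{λ_i t}) V^{-1} x(0), where the columns of V are the eigenvectors.
λ = -5: A - (-5)I = [[4, 2], [-4, -2]]. Row 1 gives 4·v1 + 2·v2 = 0, so take v_1 = [-1, 2]^T.
λ = -3: A - (-3)I = [[2, 2], [-4, -4]]. Row 1 gives 2·v1 + 2·v2 = 0, so take v_2 = [1, -1]^T.
V = [v_1 v_2] = [[-1, 1], [2, -1]] has det V = -1, so V^{-1} = adj(V)/det V = [[1, 1], [2, 1]].
Modal coordinates z(0) = V^{-1} x(0): 1·1 + 1·2 = 3; 2·1 + 1·2 = 4; so z(0) = [3, 4]^T.
x_1(t) = Σ_i (v_i)_1 · z_i(0) · e^{λ_i t} (row 1 of V times the modal terms).
x_1(1.2) = (-1)·3·e^{-5·1.2} + 1·4·e^{-3·1.2} = (-3)·0.002479 + 4·0.027324 = 0.1019.

0.1019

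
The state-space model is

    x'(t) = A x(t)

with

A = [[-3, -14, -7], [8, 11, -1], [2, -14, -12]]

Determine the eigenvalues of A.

det(sI - A) = s^3 - (tr A)s^2 + (M11 + M22 + M33)s - det A, where Mii is the 2×2 principal minor of A obtained by deleting row i and column i.
tr A = (-3) + 11 + (-12) = -4; M11 = 11·(-12) - (-1)·(-14) = -132 - 14 = -146; M22 = (-3)·(-12) - (-7)·2 = 36 - (-14) = 50; M33 = (-3)·11 - (-14)·8 = -33 - (-112) = 79; sum of minors = -17.
det A = (-3)·(11·(-12) - (-1)·(-14)) - (-14)·(8·(-12) - (-1)·2) + (-7)·(8·(-14) - 11·2) = (-3)·(-146) - (-14)·(-94) + (-7)·(-134) = 60.
So p(s) = det(sI - A) = s^3 + 4s^2 - 17s - 60.
Rational-root test: any integer root divides -60. Testing small divisors, s = -3 works: p(-3) = -27 + 36 + 51 + (-60) = 0, so (s + 3) is a factor.
Dividing, p(s) = (s + 3)(s^2 + s - 20).
Factor s^2 + s - 20: two numbers with sum -1 and product -20 are 4 and -5, so s^2 + s - 20 = (s - 4)(s + 5).
Hence p(s) = (s - 4) (s + 3) (s + 5), with roots -5, -3, 4.
At least one eigenvalue has non-negative real part, so the system is not asymptotically stable.

-5, -3, 4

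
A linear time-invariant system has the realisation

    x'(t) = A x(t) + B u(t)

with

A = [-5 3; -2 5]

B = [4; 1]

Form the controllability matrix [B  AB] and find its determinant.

5

AB = [[-17], [-3]]
Controllability matrix C = [B  AB] = [[4, -17], [1, -3]]
det(C) = 4·(-3) - (-17)·1 = -12 - (-17) = 5
Since det(C) ≠ 0, rank(C) = 2 and the system is completely controllable.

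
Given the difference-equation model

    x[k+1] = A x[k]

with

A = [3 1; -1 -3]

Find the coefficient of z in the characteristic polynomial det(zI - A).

For a 2×2 matrix, det(zI - A) = z^2 - (tr A)z + det A.
tr A = 0, det A = -8.
So p(z) = z^2 - 8.
The coefficient of z is 0.

0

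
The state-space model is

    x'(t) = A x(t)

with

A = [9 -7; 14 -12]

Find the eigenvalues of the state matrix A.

-5, 2

det(sI - A) = s^2 - (tr A)s + det A, with tr A = 9 + (-12) = -3 and det A = 9·(-12) - (-7)·14 = -108 - (-98) = -10.
So p(s) = det(sI - A) = s^2 + 3s - 10.
Factor s^2 + 3s - 10: two numbers with sum -3 and product -10 are 2 and -5, so s^2 + 3s - 10 = (s - 2)(s + 5).
Hence p(s) = (s - 2) (s + 5), with roots -5, 2.
At least one eigenvalue has non-negative real part, so the system is not asymptotically stable.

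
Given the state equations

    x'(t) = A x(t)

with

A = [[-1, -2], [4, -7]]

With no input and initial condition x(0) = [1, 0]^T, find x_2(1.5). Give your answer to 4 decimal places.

det(sI - A) = s^2 - (tr A)s + det A, with tr A = (-1) + (-7) = -8 and det A = (-1)·(-7) - (-2)·4 = 7 - (-8) = 15.
So p(s) = det(sI - A) = s^2 + 8s + 15.
Factor s^2 + 8s + 15: two numbers with sum -8 and product 15 are -3 and -5, so s^2 + 8s + 15 = (s + 3)(s + 5).
Hence p(s) = (s + 3) (s + 5), with roots -5, -3.
The eigenvalues -5, -3 are distinct and real, so A is diagonalisable and x(t) = e^{At} x(0) = V diag(e^{λ_i t}) V^{-1} x(0), where the columns of V are the eigenvectors.
λ = -5: A - (-5)I = [[4, -2], [4, -2]]. Row 1 gives 4·v1 + (-2)·v2 = 0, so take v_1 = [1, 2]^T.
λ = -3: A - (-3)I = [[2, -2], [4, -4]]. Row 1 gives 2·v1 + (-2)·v2 = 0, so take v_2 = [1, 1]^T.
V = [v_1 v_2] = [[1, 1], [2, 1]] has det V = -1, so V^{-1} = adj(V)/det V = [[-1, 1], [2, -1]].
Modal coordinates z(0) = V^{-1} x(0): (-1)·1 + 1·0 = -1; 2·1 + (-1)·0 = 2; so z(0) = [-1, 2]^T.
x_2(t) = Σ_i (v_i)_2 · z_i(0) · e^{λ_i t} (row 2 of V times the modal terms).
x_2(1.5) = 2·(-1)·e^{-5·1.5} + 1·2·e^{-3·1.5} = (-2)·0.000553 + 2·0.011109 = 0.0211.

0.0211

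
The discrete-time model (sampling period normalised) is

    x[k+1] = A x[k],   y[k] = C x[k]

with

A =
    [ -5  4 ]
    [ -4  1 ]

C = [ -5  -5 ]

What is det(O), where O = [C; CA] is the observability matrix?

CA = [[45, -25]]
Observability matrix O = [C; CA] = [[-5, -5], [45, -25]]
det(O) = (-5)·(-25) - (-5)·45 = 125 - (-225) = 350
Since det(O) ≠ 0, rank(O) = 2 and the system is completely observable.

350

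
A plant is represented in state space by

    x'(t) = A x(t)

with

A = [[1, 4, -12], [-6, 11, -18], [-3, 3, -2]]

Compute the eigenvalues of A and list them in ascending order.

1, 4, 5

det(sI - A) = s^3 - (tr A)s^2 + (M11 + M22 + M33)s - det A, where Mii is the 2×2 principal minor of A obtained by deleting row i and column i.
tr A = 1 + 11 + (-2) = 10; M11 = 11·(-2) - (-18)·3 = -22 - (-54) = 32; M22 = 1·(-2) - (-12)·(-3) = -2 - 36 = -38; M33 = 1·11 - 4·(-6) = 11 - (-24) = 35; sum of minors = 29.
det A = 1·(11·(-2) - (-18)·3) - 4·((-6)·(-2) - (-18)·(-3)) + (-12)·((-6)·3 - 11·(-3)) = 1·32 - 4·(-42) + (-12)·15 = 20.
So p(s) = det(sI - A) = s^3 - 10s^2 + 29s - 20.
Rational-root test: any integer root divides -20. Testing small divisors, s = 1 works: p(1) = 1 + (-10) + 29 + (-20) = 0, so (s - 1) is a factor.
Dividing, p(s) = (s - 1)(s^2 - 9s + 20).
Factor s^2 - 9s + 20: two numbers with sum 9 and product 20 are 5 and 4, so s^2 - 9s + 20 = (s - 5)(s - 4).
Hence p(s) = (s - 5) (s - 4) (s - 1), with roots 1, 4, 5.
At least one eigenvalue has non-negative real part, so the system is not asymptotically stable.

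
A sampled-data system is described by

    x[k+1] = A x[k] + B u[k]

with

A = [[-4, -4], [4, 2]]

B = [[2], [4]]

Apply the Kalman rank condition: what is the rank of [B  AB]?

2

AB = [[-24], [16]]
Controllability matrix C = [B  AB] = [[2, -24], [4, 16]]
det(C) = 2·16 - (-24)·4 = 32 - (-96) = 128 ≠ 0, so rank(C) = 2.
rank(C) = 2 = n, so the pair (A, B) is completely controllable.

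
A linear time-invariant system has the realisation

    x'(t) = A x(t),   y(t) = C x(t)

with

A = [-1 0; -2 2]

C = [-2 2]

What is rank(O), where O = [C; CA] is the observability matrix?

2

CA = [[-2, 4]]
Observability matrix O = [C; CA] = [[-2, 2], [-2, 4]]
det(O) = (-2)·4 - 2·(-2) = -8 - (-4) = -4 ≠ 0, so rank(O) = 2.
rank(O) = 2 = n, so the pair (A, C) is completely observable.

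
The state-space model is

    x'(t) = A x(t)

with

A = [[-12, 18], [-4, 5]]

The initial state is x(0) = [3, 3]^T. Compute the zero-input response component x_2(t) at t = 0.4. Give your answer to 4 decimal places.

det(sI - A) = s^2 - (tr A)s + det A, with tr A = (-12) + 5 = -7 and det A = (-12)·5 - 18·(-4) = -60 - (-72) = 12.
So p(s) = det(sI - A) = s^2 + 7s + 12.
Factor s^2 + 7s + 12: two numbers with sum -7 and product 12 are -3 and -4, so s^2 + 7s + 12 = (s + 3)(s + 4).
Hence p(s) = (s + 3) (s + 4), with roots -4, -3.
The eigenvalues -4, -3 are distinct and real, so A is diagonalisable and x(t) = e^{At} x(0) = V diag(e^{λ_i t}) V^{-1} x(0), where the columns of V are the eigenvectors.
λ = -4: A - (-4)I = [[-8, 18], [-4, 9]]. Row 1 gives (-8)·v1 + 18·v2 = 0, so take v_1 = [9, 4]^T.
λ = -3: A - (-3)I = [[-9, 18], [-4, 8]]. Row 1 gives (-9)·v1 + 18·v2 = 0, so take v_2 = [2, 1]^T.
V = [v_1 v_2] = [[9, 2], [4, 1]] has det V = 1, so V^{-1} = adj(V)/det V = [[1, -2], [-4, 9]].
Modal coordinates z(0) = V^{-1} x(0): 1·3 + (-2)·3 = -3; (-4)·3 + 9·3 = 15; so z(0) = [-3, 15]^T.
x_2(t) = Σ_i (v_i)_2 · z_i(0) · e^{λ_i t} (row 2 of V times the modal terms).
x_2(0.4) = 4·(-3)·e^{-4·0.4} + 1·15·e^{-3·0.4} = (-12)·0.20189652 + 15·0.30119421 = 2.0952.

2.0952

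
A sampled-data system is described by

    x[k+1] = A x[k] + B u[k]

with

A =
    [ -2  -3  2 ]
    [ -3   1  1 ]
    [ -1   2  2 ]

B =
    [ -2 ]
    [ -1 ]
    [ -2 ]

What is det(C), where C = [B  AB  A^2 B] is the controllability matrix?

AB = [[3], [3], [-4]]
A^2B = [[-23], [-10], [-5]]
Controllability matrix C = [B  AB  A^2B] = [[-2, 3, -23], [-1, 3, -10], [-2, -4, -5]]
Expanding along the first row, det(C) = (-2)·(3·(-5) - (-10)·(-4)) - 3·((-1)·(-5) - (-10)·(-2)) + (-23)·((-1)·(-4) - 3·(-2)) = (-2)·(-55) - 3·(-15) + (-23)·10 = -75
Since det(C) ≠ 0, rank(C) = 3 and the system is completely controllable.

-75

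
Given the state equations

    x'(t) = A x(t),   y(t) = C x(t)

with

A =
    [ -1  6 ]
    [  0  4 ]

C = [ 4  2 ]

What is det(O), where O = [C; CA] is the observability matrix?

136

CA = [[-4, 32]]
Observability matrix O = [C; CA] = [[4, 2], [-4, 32]]
det(O) = 4·32 - 2·(-4) = 128 - (-8) = 136
Since det(O) ≠ 0, rank(O) = 2 and the system is completely observable.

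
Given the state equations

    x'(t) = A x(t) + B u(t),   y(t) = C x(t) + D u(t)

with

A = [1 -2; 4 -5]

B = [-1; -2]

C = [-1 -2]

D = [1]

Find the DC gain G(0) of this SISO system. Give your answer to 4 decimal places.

2.6667

G(0) = C(-A)^{-1}B + D = -C A^{-1} B + D.
det A = 3, so A^{-1} = (1/3)·adj(A) = [[-5/3, 2/3], [-4/3, 1/3]]
A^{-1} B = [1/3, 2/3]^T
C A^{-1} B = -5/3
G(0) = D - C A^{-1} B = 1 - (-5/3) = 8/3 ≈ 2.6667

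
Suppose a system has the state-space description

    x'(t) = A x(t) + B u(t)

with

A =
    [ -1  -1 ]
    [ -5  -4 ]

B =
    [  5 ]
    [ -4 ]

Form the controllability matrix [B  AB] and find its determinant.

-49

AB = [[-1], [-9]]
Controllability matrix C = [B  AB] = [[5, -1], [-4, -9]]
det(C) = 5·(-9) - (-1)·(-4) = -45 - 4 = -49
Since det(C) ≠ 0, rank(C) = 2 and the system is completely controllable.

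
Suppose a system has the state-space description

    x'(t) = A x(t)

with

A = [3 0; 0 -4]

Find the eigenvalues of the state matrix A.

-4, 3

det(sI - A) = s^2 - (tr A)s + det A, with tr A = 3 + (-4) = -1 and det A = 3·(-4) - 0·0 = -12 - 0 = -12.
So p(s) = det(sI - A) = s^2 + s - 12.
Factor s^2 + s - 12: two numbers with sum -1 and product -12 are 3 and -4, so s^2 + s - 12 = (s - 3)(s + 4).
Hence p(s) = (s - 3) (s + 4), with roots -4, 3.
At least one eigenvalue has non-negative real part, so the system is not asymptotically stable.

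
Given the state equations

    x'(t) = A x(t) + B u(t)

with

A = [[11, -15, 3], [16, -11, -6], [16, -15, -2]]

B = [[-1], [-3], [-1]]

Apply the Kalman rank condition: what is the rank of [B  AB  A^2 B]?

AB = [[31], [23], [31]]
A^2B = [[89], [57], [89]]
Controllability matrix C = [B  AB  A^2B] = [[-1, 31, 89], [-3, 23, 57], [-1, 31, 89]]
The rows r1, r2, r3 of C are linearly dependent: -r1 + r3 = 0 (check each entry), so rank(C) ≤ 2.
The 2×2 minor from rows 1, 2, columns 1, 2 is (-1)·23 - 31·(-3) = -23 - (-93) = 70 ≠ 0, so rank(C) = 2.
rank(C) = 2 < n = 3, so the pair (A, B) is not completely controllable.

2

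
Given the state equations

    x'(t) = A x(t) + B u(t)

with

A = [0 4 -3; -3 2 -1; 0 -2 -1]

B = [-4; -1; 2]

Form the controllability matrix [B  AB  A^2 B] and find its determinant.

AB = [[-10], [8], [0]]
A^2B = [[32], [46], [-16]]
Controllability matrix C = [B  AB  A^2B] = [[-4, -10, 32], [-1, 8, 46], [2, 0, -16]]
Expanding along the first row, det(C) = (-4)·(8·(-16) - 46·0) - (-10)·((-1)·(-16) - 46·2) + 32·((-1)·0 - 8·2) = (-4)·(-128) - (-10)·(-76) + 32·(-16) = -760
Since det(C) ≠ 0, rank(C) = 3 and the system is completely controllable.

-760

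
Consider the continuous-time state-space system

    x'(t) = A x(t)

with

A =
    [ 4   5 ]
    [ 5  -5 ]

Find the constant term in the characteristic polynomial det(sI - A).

-45

For a 2×2 matrix, det(sI - A) = s^2 - (tr A)s + det A.
tr A = -1, det A = -45.
So p(s) = s^2 + s - 45.
The constant term is -45.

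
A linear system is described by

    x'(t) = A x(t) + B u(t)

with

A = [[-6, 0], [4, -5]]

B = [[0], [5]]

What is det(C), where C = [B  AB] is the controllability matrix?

0

AB = [[0], [-25]]
Controllability matrix C = [B  AB] = [[0, 0], [5, -25]]
det(C) = 0·(-25) - 0·5 = 0 - 0 = 0
Since det(C) = 0, rank(C) < 2 and the system is not completely controllable.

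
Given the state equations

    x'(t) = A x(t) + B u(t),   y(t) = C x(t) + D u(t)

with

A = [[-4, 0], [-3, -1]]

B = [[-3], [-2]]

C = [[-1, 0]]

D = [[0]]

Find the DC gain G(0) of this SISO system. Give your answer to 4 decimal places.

0.7500

G(0) = C(-A)^{-1}B + D = -C A^{-1} B + D.
det A = 4, so A^{-1} = (1/4)·adj(A) = [[-1/4, 0], [3/4, -1]]
A^{-1} B = [3/4, -1/4]^T
C A^{-1} B = -3/4
G(0) = D - C A^{-1} B = 0 - (-3/4) = 3/4 ≈ 0.7500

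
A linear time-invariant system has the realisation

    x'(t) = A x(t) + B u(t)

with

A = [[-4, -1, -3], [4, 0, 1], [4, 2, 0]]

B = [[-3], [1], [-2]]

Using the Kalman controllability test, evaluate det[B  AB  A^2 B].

AB = [[17], [-14], [-10]]
A^2B = [[-24], [58], [40]]
Controllability matrix C = [B  AB  A^2B] = [[-3, 17, -24], [1, -14, 58], [-2, -10, 40]]
Expanding along the first row, det(C) = (-3)·((-14)·40 - 58·(-10)) - 17·(1·40 - 58·(-2)) + (-24)·(1·(-10) - (-14)·(-2)) = (-3)·20 - 17·156 + (-24)·(-38) = -1800
Since det(C) ≠ 0, rank(C) = 3 and the system is completely controllable.

-1800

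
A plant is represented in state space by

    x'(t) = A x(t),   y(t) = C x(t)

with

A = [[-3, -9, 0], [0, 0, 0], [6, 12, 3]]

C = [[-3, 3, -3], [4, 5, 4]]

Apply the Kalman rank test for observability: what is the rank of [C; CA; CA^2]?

2

CA = [[-9, -9, -9], [12, 12, 12]]
CA^2 = [[-27, -27, -27], [36, 36, 36]]
Observability matrix O = [C; CA; CA^2] = [[-3, 3, -3], [4, 5, 4], [-9, -9, -9], [12, 12, 12], [-27, -27, -27], [36, 36, 36]]
The columns c1, c2, c3 of O are linearly dependent: -c1 + c3 = 0 (check each entry), so rank(O) ≤ 2.
The 2×2 minor from rows 1, 2, columns 1, 2 is (-3)·5 - 3·4 = -15 - 12 = -27 ≠ 0, so rank(O) = 2.
rank(O) = 2 < n = 3, so the pair (A, C) is not completely observable.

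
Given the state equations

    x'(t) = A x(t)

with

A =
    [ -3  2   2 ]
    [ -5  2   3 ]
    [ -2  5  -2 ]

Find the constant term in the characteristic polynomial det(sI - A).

17

Expand det(sI - A) for the 3×3 matrix.
p(s) = s^3 + 3s^2 - 5s + 17.
(Check: constant term = det(-A) = (-1)^3 det A = 17; coefficient of s^2 = -tr A = 3.)
The constant term is 17.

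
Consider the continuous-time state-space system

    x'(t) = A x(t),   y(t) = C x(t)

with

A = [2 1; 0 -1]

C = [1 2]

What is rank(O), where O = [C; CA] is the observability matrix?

2

CA = [[2, -1]]
Observability matrix O = [C; CA] = [[1, 2], [2, -1]]
det(O) = 1·(-1) - 2·2 = -1 - 4 = -5 ≠ 0, so rank(O) = 2.
rank(O) = 2 = n, so the pair (A, C) is completely observable.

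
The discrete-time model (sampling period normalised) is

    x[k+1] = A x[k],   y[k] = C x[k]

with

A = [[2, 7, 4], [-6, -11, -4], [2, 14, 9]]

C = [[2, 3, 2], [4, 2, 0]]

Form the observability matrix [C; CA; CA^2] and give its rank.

CA = [[-10, 9, 14], [-4, 6, 8]]
CA^2 = [[-46, 27, 50], [-28, 18, 32]]
Observability matrix O = [C; CA; CA^2] = [[2, 3, 2], [4, 2, 0], [-10, 9, 14], [-4, 6, 8], [-46, 27, 50], [-28, 18, 32]]
The columns c1, c2, c3 of O are linearly dependent: c1 - 2·c2 + 2·c3 = 0 (check each entry), so rank(O) ≤ 2.
The 2×2 minor from rows 1, 2, columns 1, 2 is 2·2 - 3·4 = 4 - 12 = -8 ≠ 0, so rank(O) = 2.
rank(O) = 2 < n = 3, so the pair (A, C) is not completely observable.

2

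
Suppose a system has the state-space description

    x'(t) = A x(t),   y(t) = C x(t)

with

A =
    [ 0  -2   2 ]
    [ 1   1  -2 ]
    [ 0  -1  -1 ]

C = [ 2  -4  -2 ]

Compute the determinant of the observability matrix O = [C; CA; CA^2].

CA = [[-4, -6, 14]]
CA^2 = [[-6, -12, -10]]
Observability matrix O = [C; CA; CA^2] = [[2, -4, -2], [-4, -6, 14], [-6, -12, -10]]
Expanding along the first row, det(O) = 2·((-6)·(-10) - 14·(-12)) - (-4)·((-4)·(-10) - 14·(-6)) + (-2)·((-4)·(-12) - (-6)·(-6)) = 2·228 - (-4)·124 + (-2)·12 = 928
Since det(O) ≠ 0, rank(O) = 3 and the system is completely observable.

928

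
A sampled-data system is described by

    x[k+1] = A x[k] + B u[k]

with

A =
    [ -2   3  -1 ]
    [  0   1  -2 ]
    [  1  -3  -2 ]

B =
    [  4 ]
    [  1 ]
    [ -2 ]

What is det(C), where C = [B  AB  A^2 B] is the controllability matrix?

AB = [[-3], [5], [5]]
A^2B = [[16], [-5], [-28]]
Controllability matrix C = [B  AB  A^2B] = [[4, -3, 16], [1, 5, -5], [-2, 5, -28]]
Expanding along the first row, det(C) = 4·(5·(-28) - (-5)·5) - (-3)·(1·(-28) - (-5)·(-2)) + 16·(1·5 - 5·(-2)) = 4·(-115) - (-3)·(-38) + 16·15 = -334
Since det(C) ≠ 0, rank(C) = 3 and the system is completely controllable.

-334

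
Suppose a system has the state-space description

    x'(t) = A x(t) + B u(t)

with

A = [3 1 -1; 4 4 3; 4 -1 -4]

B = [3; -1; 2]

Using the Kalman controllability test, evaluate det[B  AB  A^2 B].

-1656

AB = [[6], [14], [5]]
A^2B = [[27], [95], [-10]]
Controllability matrix C = [B  AB  A^2B] = [[3, 6, 27], [-1, 14, 95], [2, 5, -10]]
Expanding along the first row, det(C) = 3·(14·(-10) - 95·5) - 6·((-1)·(-10) - 95·2) + 27·((-1)·5 - 14·2) = 3·(-615) - 6·(-180) + 27·(-33) = -1656
Since det(C) ≠ 0, rank(C) = 3 and the system is completely controllable.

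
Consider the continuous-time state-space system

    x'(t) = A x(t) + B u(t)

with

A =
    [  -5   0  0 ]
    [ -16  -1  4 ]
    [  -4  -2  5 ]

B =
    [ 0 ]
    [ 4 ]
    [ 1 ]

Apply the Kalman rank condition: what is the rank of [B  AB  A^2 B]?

2

AB = [[0], [0], [-3]]
A^2B = [[0], [-12], [-15]]
Controllability matrix C = [B  AB  A^2B] = [[0, 0, 0], [4, 0, -12], [1, -3, -15]]
Row 1 of C is identically zero, so rank(C) ≤ 2.
The 2×2 minor from rows 2, 3, columns 1, 2 is 4·(-3) - 0·1 = -12 - 0 = -12 ≠ 0, so rank(C) = 2.
rank(C) = 2 < n = 3, so the pair (A, B) is not completely controllable.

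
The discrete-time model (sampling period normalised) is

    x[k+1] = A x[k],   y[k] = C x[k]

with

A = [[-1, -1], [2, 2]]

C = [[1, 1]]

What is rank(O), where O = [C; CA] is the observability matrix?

CA = [[1, 1]]
Observability matrix O = [C; CA] = [[1, 1], [1, 1]]
Every row of O is a scalar multiple of row 1 = [1, 1] (multipliers 1, 1), so the rows span a one-dimensional space.
O ≠ 0, hence rank(O) = 1.
rank(O) = 1 < n = 2, so the pair (A, C) is not completely observable.

1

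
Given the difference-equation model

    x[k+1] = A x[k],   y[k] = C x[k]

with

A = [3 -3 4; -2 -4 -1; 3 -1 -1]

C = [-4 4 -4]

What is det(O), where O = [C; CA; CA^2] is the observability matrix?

CA = [[-32, 0, -16]]
CA^2 = [[-144, 112, -112]]
Observability matrix O = [C; CA; CA^2] = [[-4, 4, -4], [-32, 0, -16], [-144, 112, -112]]
Expanding along the first row, det(O) = (-4)·(0·(-112) - (-16)·112) - 4·((-32)·(-112) - (-16)·(-144)) + (-4)·((-32)·112 - 0·(-144)) = (-4)·1792 - 4·1280 + (-4)·(-3584) = 2048
Since det(O) ≠ 0, rank(O) = 3 and the system is completely observable.

2048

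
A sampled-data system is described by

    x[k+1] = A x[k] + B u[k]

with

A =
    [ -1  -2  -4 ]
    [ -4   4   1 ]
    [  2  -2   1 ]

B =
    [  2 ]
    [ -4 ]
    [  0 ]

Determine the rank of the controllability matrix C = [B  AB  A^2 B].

AB = [[6], [-24], [12]]
A^2B = [[-6], [-108], [72]]
Controllability matrix C = [B  AB  A^2B] = [[2, 6, -6], [-4, -24, -108], [0, 12, 72]]
det(C) = 2·((-24)·72 - (-108)·12) - 6·((-4)·72 - (-108)·0) + (-6)·((-4)·12 - (-24)·0) = 2·(-432) - 6·(-288) + (-6)·(-48) = 1152 ≠ 0, so rank(C) = 3.
rank(C) = 3 = n, so the pair (A, B) is completely controllable.

3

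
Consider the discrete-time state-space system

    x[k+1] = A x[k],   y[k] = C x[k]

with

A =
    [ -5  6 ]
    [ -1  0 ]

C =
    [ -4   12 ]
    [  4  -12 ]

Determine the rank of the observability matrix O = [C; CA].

CA = [[8, -24], [-8, 24]]
Observability matrix O = [C; CA] = [[-4, 12], [4, -12], [8, -24], [-8, 24]]
Every row of O is a scalar multiple of row 1 = [-4, 12] (multipliers 1, -1, -2, 2), so the rows span a one-dimensional space.
O ≠ 0, hence rank(O) = 1.
rank(O) = 1 < n = 2, so the pair (A, C) is not completely observable.

1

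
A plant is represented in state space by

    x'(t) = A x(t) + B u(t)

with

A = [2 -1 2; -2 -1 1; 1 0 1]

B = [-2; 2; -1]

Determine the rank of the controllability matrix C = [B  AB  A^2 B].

AB = [[-8], [1], [-3]]
A^2B = [[-23], [12], [-11]]
Controllability matrix C = [B  AB  A^2B] = [[-2, -8, -23], [2, 1, 12], [-1, -3, -11]]
det(C) = (-2)·(1·(-11) - 12·(-3)) - (-8)·(2·(-11) - 12·(-1)) + (-23)·(2·(-3) - 1·(-1)) = (-2)·25 - (-8)·(-10) + (-23)·(-5) = -15 ≠ 0, so rank(C) = 3.
rank(C) = 3 = n, so the pair (A, B) is completely controllable.

3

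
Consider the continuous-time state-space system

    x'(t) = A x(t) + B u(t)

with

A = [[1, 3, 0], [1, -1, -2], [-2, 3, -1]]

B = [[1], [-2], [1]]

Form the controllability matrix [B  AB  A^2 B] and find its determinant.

-184

AB = [[-5], [1], [-9]]
A^2B = [[-2], [12], [22]]
Controllability matrix C = [B  AB  A^2B] = [[1, -5, -2], [-2, 1, 12], [1, -9, 22]]
Expanding along the first row, det(C) = 1·(1·22 - 12·(-9)) - (-5)·((-2)·22 - 12·1) + (-2)·((-2)·(-9) - 1·1) = 1·130 - (-5)·(-56) + (-2)·17 = -184
Since det(C) ≠ 0, rank(C) = 3 and the system is completely controllable.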